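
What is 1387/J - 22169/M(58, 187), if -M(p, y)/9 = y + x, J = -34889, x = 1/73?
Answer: 56291741677/4286741652 ≈ 13.132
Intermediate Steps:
x = 1/73 ≈ 0.013699
M(p, y) = -9/73 - 9*y (M(p, y) = -9*(y + 1/73) = -9*(1/73 + y) = -9/73 - 9*y)
1387/J - 22169/M(58, 187) = 1387/(-34889) - 22169/(-9/73 - 9*187) = 1387*(-1/34889) - 22169/(-9/73 - 1683) = -1387/34889 - 22169/(-122868/73) = -1387/34889 - 22169*(-73/122868) = -1387/34889 + 1618337/122868 = 56291741677/4286741652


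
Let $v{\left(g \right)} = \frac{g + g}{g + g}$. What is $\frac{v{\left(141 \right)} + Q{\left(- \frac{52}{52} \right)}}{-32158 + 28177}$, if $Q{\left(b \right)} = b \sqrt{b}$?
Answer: $- \frac{1}{3981} + \frac{i}{3981} \approx -0.00025119 + 0.00025119 i$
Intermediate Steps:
$v{\left(g \right)} = 1$ ($v{\left(g \right)} = \frac{2 g}{2 g} = 2 g \frac{1}{2 g} = 1$)
$Q{\left(b \right)} = b^{\frac{3}{2}}$
$\frac{v{\left(141 \right)} + Q{\left(- \frac{52}{52} \right)}}{-32158 + 28177} = \frac{1 + \left(- \frac{52}{52}\right)^{\frac{3}{2}}}{-32158 + 28177} = \frac{1 + \left(\left(-52\right) \frac{1}{52}\right)^{\frac{3}{2}}}{-3981} = \left(1 + \left(-1\right)^{\frac{3}{2}}\right) \left(- \frac{1}{3981}\right) = \left(1 - i\right) \left(- \frac{1}{3981}\right) = - \frac{1}{3981} + \frac{i}{3981}$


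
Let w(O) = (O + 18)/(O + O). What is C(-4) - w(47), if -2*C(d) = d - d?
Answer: -65/94 ≈ -0.69149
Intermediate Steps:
C(d) = 0 (C(d) = -(d - d)/2 = -½*0 = 0)
w(O) = (18 + O)/(2*O) (w(O) = (18 + O)/((2*O)) = (18 + O)*(1/(2*O)) = (18 + O)/(2*O))
C(-4) - w(47) = 0 - (18 + 47)/(2*47) = 0 - 65/(2*47) = 0 - 1*65/94 = 0 - 65/94 = -65/94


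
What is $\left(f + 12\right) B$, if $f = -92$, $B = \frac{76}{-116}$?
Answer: $\frac{1520}{29} \approx 52.414$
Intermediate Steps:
$B = - \frac{19}{29}$ ($B = 76 \left(- \frac{1}{116}\right) = - \frac{19}{29} \approx -0.65517$)
$\left(f + 12\right) B = \left(-92 + 12\right) \left(- \frac{19}{29}\right) = \left(-80\right) \left(- \frac{19}{29}\right) = \frac{1520}{29}$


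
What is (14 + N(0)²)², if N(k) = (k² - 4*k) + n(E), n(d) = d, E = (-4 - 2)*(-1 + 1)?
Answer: 196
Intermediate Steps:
E = 0 (E = -6*0 = 0)
N(k) = k² - 4*k (N(k) = (k² - 4*k) + 0 = k² - 4*k)
(14 + N(0)²)² = (14 + (0*(-4 + 0))²)² = (14 + (0*(-4))²)² = (14 + 0²)² = (14 + 0)² = 14² = 196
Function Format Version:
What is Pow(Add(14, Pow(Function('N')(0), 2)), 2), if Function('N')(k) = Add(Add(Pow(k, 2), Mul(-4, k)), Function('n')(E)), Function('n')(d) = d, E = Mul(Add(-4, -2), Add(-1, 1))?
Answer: 196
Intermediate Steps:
E = 0 (E = Mul(-6, 0) = 0)
Function('N')(k) = Add(Pow(k, 2), Mul(-4, k)) (Function('N')(k) = Add(Add(Pow(k, 2), Mul(-4, k)), 0) = Add(Pow(k, 2), Mul(-4, k)))
Pow(Add(14, Pow(Function('N')(0), 2)), 2) = Pow(Add(14, Pow(Mul(0, Add(-4, 0)), 2)), 2) = Pow(Add(14, Pow(Mul(0, -4), 2)), 2) = Pow(Add(14, Pow(0, 2)), 2) = Pow(Add(14, 0), 2) = Pow(14, 2) = 196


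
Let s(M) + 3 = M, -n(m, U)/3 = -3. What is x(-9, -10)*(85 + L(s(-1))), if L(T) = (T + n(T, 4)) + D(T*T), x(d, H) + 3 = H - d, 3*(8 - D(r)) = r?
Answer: -1112/3 ≈ -370.67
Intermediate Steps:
D(r) = 8 - r/3
n(m, U) = 9 (n(m, U) = -3*(-3) = 9)
x(d, H) = -3 + H - d (x(d, H) = -3 + (H - d) = -3 + H - d)
s(M) = -3 + M
L(T) = 17 + T - T²/3 (L(T) = (T + 9) + (8 - T*T/3) = (9 + T) + (8 - T²/3) = 17 + T - T²/3)
x(-9, -10)*(85 + L(s(-1))) = (-3 - 10 - 1*(-9))*(85 + (17 + (-3 - 1) - (-3 - 1)²/3)) = (-3 - 10 + 9)*(85 + (17 - 4 - ⅓*(-4)²)) = -4*(85 + (17 - 4 - ⅓*16)) = -4*(85 + (17 - 4 - 16/3)) = -4*(85 + 23/3) = -4*278/3 = -1112/3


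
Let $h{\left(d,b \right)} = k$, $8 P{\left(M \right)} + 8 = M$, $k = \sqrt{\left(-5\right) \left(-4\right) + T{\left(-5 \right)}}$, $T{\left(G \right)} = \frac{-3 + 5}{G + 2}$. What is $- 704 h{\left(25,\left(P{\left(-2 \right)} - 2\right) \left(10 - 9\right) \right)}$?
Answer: $- \frac{704 \sqrt{174}}{3} \approx -3095.5$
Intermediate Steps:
$T{\left(G \right)} = \frac{2}{2 + G}$
$k = \frac{\sqrt{174}}{3}$ ($k = \sqrt{\left(-5\right) \left(-4\right) + \frac{2}{2 - 5}} = \sqrt{20 + \frac{2}{-3}} = \sqrt{20 + 2 \left(- \frac{1}{3}\right)} = \sqrt{20 - \frac{2}{3}} = \sqrt{\frac{58}{3}} = \frac{\sqrt{174}}{3} \approx 4.397$)
$P{\left(M \right)} = -1 + \frac{M}{8}$
$h{\left(d,b \right)} = \frac{\sqrt{174}}{3}$
$- 704 h{\left(25,\left(P{\left(-2 \right)} - 2\right) \left(10 - 9\right) \right)} = - 704 \frac{\sqrt{174}}{3} = - \frac{704 \sqrt{174}}{3}$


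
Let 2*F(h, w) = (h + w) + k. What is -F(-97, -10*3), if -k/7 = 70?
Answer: 617/2 ≈ 308.50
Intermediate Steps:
k = -490 (k = -7*70 = -490)
F(h, w) = -245 + h/2 + w/2 (F(h, w) = ((h + w) - 490)/2 = (-490 + h + w)/2 = -245 + h/2 + w/2)
-F(-97, -10*3) = -(-245 + (1/2)*(-97) + (-10*3)/2) = -(-245 - 97/2 + (1/2)*(-30)) = -(-245 - 97/2 - 15) = -1*(-617/2) = 617/2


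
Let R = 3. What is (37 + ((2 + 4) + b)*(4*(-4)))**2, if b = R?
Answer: 11449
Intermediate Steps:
b = 3
(37 + ((2 + 4) + b)*(4*(-4)))**2 = (37 + ((2 + 4) + 3)*(4*(-4)))**2 = (37 + (6 + 3)*(-16))**2 = (37 + 9*(-16))**2 = (37 - 144)**2 = (-107)**2 = 11449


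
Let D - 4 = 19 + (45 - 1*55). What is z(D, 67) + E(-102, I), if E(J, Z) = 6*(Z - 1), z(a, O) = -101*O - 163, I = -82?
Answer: -7428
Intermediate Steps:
D = 13 (D = 4 + (19 + (45 - 1*55)) = 4 + (19 + (45 - 55)) = 4 + (19 - 10) = 4 + 9 = 13)
z(a, O) = -163 - 101*O
E(J, Z) = -6 + 6*Z (E(J, Z) = 6*(-1 + Z) = -6 + 6*Z)
z(D, 67) + E(-102, I) = (-163 - 101*67) + (-6 + 6*(-82)) = (-163 - 6767) + (-6 - 492) = -6930 - 498 = -7428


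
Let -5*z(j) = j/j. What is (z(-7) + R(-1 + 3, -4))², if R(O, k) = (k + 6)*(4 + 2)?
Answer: 3481/25 ≈ 139.24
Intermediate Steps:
R(O, k) = 36 + 6*k (R(O, k) = (6 + k)*6 = 36 + 6*k)
z(j) = -⅕ (z(j) = -j/(5*j) = -⅕*1 = -⅕)
(z(-7) + R(-1 + 3, -4))² = (-⅕ + (36 + 6*(-4)))² = (-⅕ + (36 - 24))² = (-⅕ + 12)² = (59/5)² = 3481/25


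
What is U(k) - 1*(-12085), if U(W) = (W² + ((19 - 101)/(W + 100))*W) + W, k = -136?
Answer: 271217/9 ≈ 30135.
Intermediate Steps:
U(W) = W + W² - 82*W/(100 + W) (U(W) = (W² + (-82/(100 + W))*W) + W = (W² - 82*W/(100 + W)) + W = W + W² - 82*W/(100 + W))
U(k) - 1*(-12085) = -136*(18 + (-136)² + 101*(-136))/(100 - 136) - 1*(-12085) = -136*(18 + 18496 - 13736)/(-36) + 12085 = -136*(-1/36)*4778 + 12085 = 162452/9 + 12085 = 271217/9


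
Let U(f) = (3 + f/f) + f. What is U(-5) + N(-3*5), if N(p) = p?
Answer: -16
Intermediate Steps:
U(f) = 4 + f (U(f) = (3 + 1) + f = 4 + f)
U(-5) + N(-3*5) = (4 - 5) - 3*5 = -1 - 15 = -16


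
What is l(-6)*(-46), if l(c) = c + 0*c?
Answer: 276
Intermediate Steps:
l(c) = c (l(c) = c + 0 = c)
l(-6)*(-46) = -6*(-46) = 276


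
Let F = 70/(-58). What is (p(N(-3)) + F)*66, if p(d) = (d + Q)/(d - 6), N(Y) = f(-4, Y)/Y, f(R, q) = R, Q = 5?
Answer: -34353/203 ≈ -169.23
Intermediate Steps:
F = -35/29 (F = 70*(-1/58) = -35/29 ≈ -1.2069)
N(Y) = -4/Y
p(d) = (5 + d)/(-6 + d) (p(d) = (d + 5)/(d - 6) = (5 + d)/(-6 + d))
(p(N(-3)) + F)*66 = ((5 - 4/(-3))/(-6 - 4/(-3)) - 35/29)*66 = ((5 - 4*(-⅓))/(-6 - 4*(-⅓)) - 35/29)*66 = ((5 + 4/3)/(-6 + 4/3) - 35/29)*66 = ((19/3)/(-14/3) - 35/29)*66 = (-3/14*19/3 - 35/29)*66 = (-19/14 - 35/29)*66 = -1041/406*66 = -34353/203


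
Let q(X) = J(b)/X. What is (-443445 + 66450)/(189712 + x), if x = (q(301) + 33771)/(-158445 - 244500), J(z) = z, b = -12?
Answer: -15241461110925/7669827962927 ≈ -1.9872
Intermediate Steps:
q(X) = -12/X
x = -3388353/40428815 (x = (-12/301 + 33771)/(-158445 - 244500) = (-12*1/301 + 33771)/(-402945) = (-12/301 + 33771)*(-1/402945) = (10165059/301)*(-1/402945) = -3388353/40428815 ≈ -0.083810)
(-443445 + 66450)/(189712 + x) = (-443445 + 66450)/(189712 - 3388353/40428815) = -376995/7669827962927/40428815 = -376995*40428815/7669827962927 = -15241461110925/7669827962927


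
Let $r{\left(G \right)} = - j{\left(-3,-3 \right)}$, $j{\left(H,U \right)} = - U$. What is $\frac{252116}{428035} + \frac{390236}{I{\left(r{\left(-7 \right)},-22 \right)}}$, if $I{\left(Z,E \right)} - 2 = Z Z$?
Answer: $\frac{15185221776}{428035} \approx 35477.0$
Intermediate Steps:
$r{\left(G \right)} = -3$ ($r{\left(G \right)} = - \left(-1\right) \left(-3\right) = \left(-1\right) 3 = -3$)
$I{\left(Z,E \right)} = 2 + Z^{2}$ ($I{\left(Z,E \right)} = 2 + Z Z = 2 + Z^{2}$)
$\frac{252116}{428035} + \frac{390236}{I{\left(r{\left(-7 \right)},-22 \right)}} = \frac{252116}{428035} + \frac{390236}{2 + \left(-3\right)^{2}} = 252116 \cdot \frac{1}{428035} + \frac{390236}{2 + 9} = \frac{252116}{428035} + \frac{390236}{11} = \frac{252116}{428035} + 390236 \cdot \frac{1}{11} = \frac{252116}{428035} + 35476 = \frac{15185221776}{428035}$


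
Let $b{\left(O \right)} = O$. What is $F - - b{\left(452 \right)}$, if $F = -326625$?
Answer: $-326173$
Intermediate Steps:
$F - - b{\left(452 \right)} = -326625 - \left(-1\right) 452 = -326625 - -452 = -326625 + 452 = -326173$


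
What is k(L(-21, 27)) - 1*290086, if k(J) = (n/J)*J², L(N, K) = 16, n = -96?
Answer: -291622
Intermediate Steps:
k(J) = -96*J (k(J) = (-96/J)*J² = -96*J)
k(L(-21, 27)) - 1*290086 = -96*16 - 1*290086 = -1536 - 290086 = -291622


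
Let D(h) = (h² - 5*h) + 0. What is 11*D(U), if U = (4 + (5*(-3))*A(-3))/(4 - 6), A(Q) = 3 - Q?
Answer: 17974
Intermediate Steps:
U = 43 (U = (4 + (5*(-3))*(3 - 1*(-3)))/(4 - 6) = (4 - 15*(3 + 3))/(-2) = (4 - 15*6)*(-½) = (4 - 90)*(-½) = -86*(-½) = 43)
D(h) = h² - 5*h
11*D(U) = 11*(43*(-5 + 43)) = 11*(43*38) = 11*1634 = 17974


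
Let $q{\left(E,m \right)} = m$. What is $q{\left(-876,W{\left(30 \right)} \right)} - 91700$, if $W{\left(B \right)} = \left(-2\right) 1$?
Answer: $-91702$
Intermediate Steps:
$W{\left(B \right)} = -2$
$q{\left(-876,W{\left(30 \right)} \right)} - 91700 = -2 - 91700 = -91702$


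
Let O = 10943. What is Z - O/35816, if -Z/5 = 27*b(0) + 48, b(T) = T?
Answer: -8606783/35816 ≈ -240.31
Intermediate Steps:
Z = -240 (Z = -5*(27*0 + 48) = -5*(0 + 48) = -5*48 = -240)
Z - O/35816 = -240 - 10943/35816 = -8606783/35816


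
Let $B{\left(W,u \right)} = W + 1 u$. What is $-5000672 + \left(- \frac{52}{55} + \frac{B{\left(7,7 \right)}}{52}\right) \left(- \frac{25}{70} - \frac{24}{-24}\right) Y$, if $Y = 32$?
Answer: $- \frac{25028432984}{5005} \approx -5.0007 \cdot 10^{6}$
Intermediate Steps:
$B{\left(W,u \right)} = W + u$
$-5000672 + \left(- \frac{52}{55} + \frac{B{\left(7,7 \right)}}{52}\right) \left(- \frac{25}{70} - \frac{24}{-24}\right) Y = -5000672 + \left(- \frac{52}{55} + \frac{7 + 7}{52}\right) \left(- \frac{25}{70} - \frac{24}{-24}\right) 32 = -5000672 + \left(\left(-52\right) \frac{1}{55} + 14 \cdot \frac{1}{52}\right) \left(\left(-25\right) \frac{1}{70} - -1\right) 32 = -5000672 + \left(- \frac{52}{55} + \frac{7}{26}\right) \left(- \frac{5}{14} + 1\right) 32 = -5000672 + \left(- \frac{967}{1430}\right) \frac{9}{14} \cdot 32 = -5000672 - \frac{69624}{5005} = - \frac{25028432984}{5005}$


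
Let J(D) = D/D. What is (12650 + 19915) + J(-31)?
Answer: 32566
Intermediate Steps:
J(D) = 1
(12650 + 19915) + J(-31) = (12650 + 19915) + 1 = 32565 + 1 = 32566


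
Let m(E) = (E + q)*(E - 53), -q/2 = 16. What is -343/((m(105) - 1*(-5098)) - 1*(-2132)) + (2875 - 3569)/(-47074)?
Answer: -4247169/259518962 ≈ -0.016366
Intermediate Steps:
q = -32 (q = -2*16 = -32)
m(E) = (-53 + E)*(-32 + E) (m(E) = (E - 32)*(E - 53) = (-32 + E)*(-53 + E) = (-53 + E)*(-32 + E))
-343/((m(105) - 1*(-5098)) - 1*(-2132)) + (2875 - 3569)/(-47074) = -343/(((1696 + 105**2 - 85*105) - 1*(-5098)) - 1*(-2132)) + (2875 - 3569)/(-47074) = -343/(((1696 + 11025 - 8925) + 5098) + 2132) - 694*(-1/47074) = -343/((3796 + 5098) + 2132) + 347/23537 = -343/(8894 + 2132) + 347/23537 = -343/11026 + 347/23537 = -4247169/259518962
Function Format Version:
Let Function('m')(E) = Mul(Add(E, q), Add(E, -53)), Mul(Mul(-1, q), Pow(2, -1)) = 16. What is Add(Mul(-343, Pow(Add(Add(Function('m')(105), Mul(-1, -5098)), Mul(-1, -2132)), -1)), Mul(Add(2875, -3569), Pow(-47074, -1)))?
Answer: Rational(-4247169, 259518962) ≈ -0.016366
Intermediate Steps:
q = -32 (q = Mul(-2, 16) = -32)
Function('m')(E) = Mul(Add(-53, E), Add(-32, E)) (Function('m')(E) = Mul(Add(E, -32), Add(E, -53)) = Mul(Add(-32, E), Add(-53, E)) = Mul(Add(-53, E), Add(-32, E)))
Add(Mul(-343, Pow(Add(Add(Function('m')(105), Mul(-1, -5098)), Mul(-1, -2132)), -1)), Mul(Add(2875, -3569), Pow(-47074, -1))) = Add(Mul(-343, Pow(Add(Add(Add(1696, Pow(105, 2), Mul(-85, 105)), Mul(-1, -5098)), Mul(-1, -2132)), -1)), Mul(Add(2875, -3569), Pow(-47074, -1))) = Add(Mul(-343, Pow(Add(Add(Add(1696, 11025, -8925), 5098), 2132), -1)), Mul(-694, Rational(-1, 47074))) = Add(Mul(-343, Pow(Add(Add(3796, 5098), 2132), -1)), Rational(347, 23537)) = Add(Mul(-343, Pow(Add(8894, 2132), -1)), Rational(347, 23537)) = Add(Mul(-343, Pow(11026, -1)), Rational(347, 23537)) = Add(Mul(-343, Rational(1, 11026)), Rational(347, 23537)) = Add(Rational(-343, 11026), Rational(347, 23537)) = Rational(-4247169, 259518962)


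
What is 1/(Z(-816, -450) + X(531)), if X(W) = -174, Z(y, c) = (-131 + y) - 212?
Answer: -1/1333 ≈ -0.00075019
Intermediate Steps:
Z(y, c) = -343 + y
1/(Z(-816, -450) + X(531)) = 1/((-343 - 816) - 174) = 1/(-1159 - 174) = 1/(-1333) = -1/1333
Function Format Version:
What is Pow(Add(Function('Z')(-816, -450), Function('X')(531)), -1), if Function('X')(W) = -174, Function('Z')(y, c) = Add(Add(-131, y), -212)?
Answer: Rational(-1, 1333) ≈ -0.00075019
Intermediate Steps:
Function('Z')(y, c) = Add(-343, y)
Pow(Add(Function('Z')(-816, -450), Function('X')(531)), -1) = Pow(Add(Add(-343, -816), -174), -1) = Pow(Add(-1159, -174), -1) = Pow(-1333, -1) = Rational(-1, 1333)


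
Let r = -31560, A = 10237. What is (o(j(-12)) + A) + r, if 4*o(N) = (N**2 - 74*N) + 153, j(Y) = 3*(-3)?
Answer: -21098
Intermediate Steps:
j(Y) = -9
o(N) = 153/4 - 37*N/2 + N**2/4 (o(N) = ((N**2 - 74*N) + 153)/4 = (153 + N**2 - 74*N)/4 = 153/4 - 37*N/2 + N**2/4)
(o(j(-12)) + A) + r = ((153/4 - 37/2*(-9) + (1/4)*(-9)**2) + 10237) - 31560 = ((153/4 + 333/2 + (1/4)*81) + 10237) - 31560 = ((153/4 + 333/2 + 81/4) + 10237) - 31560 = (225 + 10237) - 31560 = 10462 - 31560 = -21098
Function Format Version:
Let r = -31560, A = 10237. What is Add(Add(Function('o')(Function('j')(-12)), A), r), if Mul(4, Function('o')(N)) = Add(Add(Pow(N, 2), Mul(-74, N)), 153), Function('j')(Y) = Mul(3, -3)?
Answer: -21098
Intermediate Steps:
Function('j')(Y) = -9
Function('o')(N) = Add(Rational(153, 4), Mul(Rational(-37, 2), N), Mul(Rational(1, 4), Pow(N, 2))) (Function('o')(N) = Mul(Rational(1, 4), Add(Add(Pow(N, 2), Mul(-74, N)), 153)) = Mul(Rational(1, 4), Add(153, Pow(N, 2), Mul(-74, N))) = Add(Rational(153, 4), Mul(Rational(-37, 2), N), Mul(Rational(1, 4), Pow(N, 2))))
Add(Add(Function('o')(Function('j')(-12)), A), r) = Add(Add(Add(Rational(153, 4), Mul(Rational(-37, 2), -9), Mul(Rational(1, 4), Pow(-9, 2))), 10237), -31560) = Add(Add(Add(Rational(153, 4), Rational(333, 2), Mul(Rational(1, 4), 81)), 10237), -31560) = Add(Add(Add(Rational(153, 4), Rational(333, 2), Rational(81, 4)), 10237), -31560) = Add(Add(225, 10237), -31560) = Add(10462, -31560) = -21098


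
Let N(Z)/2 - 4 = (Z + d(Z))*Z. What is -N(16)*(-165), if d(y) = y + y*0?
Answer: 170280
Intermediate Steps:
d(y) = y (d(y) = y + 0 = y)
N(Z) = 8 + 4*Z² (N(Z) = 8 + 2*((Z + Z)*Z) = 8 + 2*((2*Z)*Z) = 8 + 2*(2*Z²) = 8 + 4*Z²)
-N(16)*(-165) = -(8 + 4*16²)*(-165) = -(8 + 4*256)*(-165) = -(8 + 1024)*(-165) = -1032*(-165) = -1*(-170280) = 170280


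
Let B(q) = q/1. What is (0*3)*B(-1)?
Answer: 0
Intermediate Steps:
B(q) = q (B(q) = q*1 = q)
(0*3)*B(-1) = (0*3)*(-1) = 0*(-1) = 0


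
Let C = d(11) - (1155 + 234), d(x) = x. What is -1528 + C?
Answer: -2906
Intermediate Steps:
C = -1378 (C = 11 - (1155 + 234) = 11 - 1*1389 = 11 - 1389 = -1378)
-1528 + C = -1528 - 1378 = -2906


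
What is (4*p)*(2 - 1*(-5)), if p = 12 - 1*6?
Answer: 168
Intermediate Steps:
p = 6 (p = 12 - 6 = 6)
(4*p)*(2 - 1*(-5)) = (4*6)*(2 - 1*(-5)) = 24*(2 + 5) = 24*7 = 168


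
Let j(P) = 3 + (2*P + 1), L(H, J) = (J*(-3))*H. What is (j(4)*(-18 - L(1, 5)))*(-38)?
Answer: 1368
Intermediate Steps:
L(H, J) = -3*H*J (L(H, J) = (-3*J)*H = -3*H*J)
j(P) = 4 + 2*P (j(P) = 3 + (1 + 2*P) = 4 + 2*P)
(j(4)*(-18 - L(1, 5)))*(-38) = ((4 + 2*4)*(-18 - (-3)*5))*(-38) = ((4 + 8)*(-18 - 1*(-15)))*(-38) = (12*(-18 + 15))*(-38) = (12*(-3))*(-38) = -36*(-38) = 1368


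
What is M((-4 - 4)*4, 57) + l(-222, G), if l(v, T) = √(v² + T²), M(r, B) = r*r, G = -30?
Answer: 1024 + 6*√1394 ≈ 1248.0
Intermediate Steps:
M(r, B) = r²
l(v, T) = √(T² + v²)
M((-4 - 4)*4, 57) + l(-222, G) = ((-4 - 4)*4)² + √((-30)² + (-222)²) = (-8*4)² + √(900 + 49284) = (-32)² + √50184 = 1024 + 6*√1394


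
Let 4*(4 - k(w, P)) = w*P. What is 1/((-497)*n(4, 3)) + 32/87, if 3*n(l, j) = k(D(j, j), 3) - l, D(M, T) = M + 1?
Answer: 15991/43239 ≈ 0.36983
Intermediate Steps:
D(M, T) = 1 + M
k(w, P) = 4 - P*w/4 (k(w, P) = 4 - w*P/4 = 4 - P*w/4)
n(l, j) = 13/12 - l/3 - j/4 (n(l, j) = ((4 - ¼*3*(1 + j)) - l)/3 = ((4 + (-¾ - 3*j/4)) - l)/3 = ((13/4 - 3*j/4) - l)/3 = (13/4 - l - 3*j/4)/3 = 13/12 - l/3 - j/4)
1/((-497)*n(4, 3)) + 32/87 = 1/((-497)*(13/12 - ⅓*4 - ¼*3)) + 32/87 = -1/(497*(13/12 - 4/3 - ¾)) + 32*(1/87) = -1/497/(-1) + 32/87 = -1/497*(-1) + 32/87 = 1/497 + 32/87 = 15991/43239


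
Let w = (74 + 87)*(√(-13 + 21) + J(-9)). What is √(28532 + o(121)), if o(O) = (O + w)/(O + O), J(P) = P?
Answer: √(3451708 + 161*√2)/11 ≈ 168.90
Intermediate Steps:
w = -1449 + 322*√2 (w = (74 + 87)*(√(-13 + 21) - 9) = 161*(√8 - 9) = 161*(2*√2 - 9) = 161*(-9 + 2*√2) = -1449 + 322*√2 ≈ -993.62)
o(O) = (-1449 + O + 322*√2)/(2*O) (o(O) = (O + (-1449 + 322*√2))/(O + O) = (-1449 + O + 322*√2)/((2*O)) = (-1449 + O + 322*√2)*(1/(2*O)) = (-1449 + O + 322*√2)/(2*O))
√(28532 + o(121)) = √(28532 + (½)*(-1449 + 121 + 322*√2)/121) = √(28532 + (½)*(1/121)*(-1328 + 322*√2)) = √(28532 + (-664/121 + 161*√2/121)) = √(3451708/121 + 161*√2/121)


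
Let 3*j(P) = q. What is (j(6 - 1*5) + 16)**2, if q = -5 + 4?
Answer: 2209/9 ≈ 245.44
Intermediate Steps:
q = -1
j(P) = -1/3 (j(P) = (1/3)*(-1) = -1/3)
(j(6 - 1*5) + 16)**2 = (-1/3 + 16)**2 = (47/3)**2 = 2209/9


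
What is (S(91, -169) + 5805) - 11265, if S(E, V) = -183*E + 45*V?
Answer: -29718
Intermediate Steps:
(S(91, -169) + 5805) - 11265 = ((-183*91 + 45*(-169)) + 5805) - 11265 = ((-16653 - 7605) + 5805) - 11265 = (-24258 + 5805) - 11265 = -18453 - 11265 = -29718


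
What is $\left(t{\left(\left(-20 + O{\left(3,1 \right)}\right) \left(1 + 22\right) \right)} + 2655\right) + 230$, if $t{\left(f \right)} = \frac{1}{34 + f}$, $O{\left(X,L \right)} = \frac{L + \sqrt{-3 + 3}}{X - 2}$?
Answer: $\frac{1162654}{403} \approx 2885.0$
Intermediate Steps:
$O{\left(X,L \right)} = \frac{L}{-2 + X}$ ($O{\left(X,L \right)} = \frac{L + \sqrt{0}}{-2 + X} = \frac{L + 0}{-2 + X} = \frac{L}{-2 + X}$)
$\left(t{\left(\left(-20 + O{\left(3,1 \right)}\right) \left(1 + 22\right) \right)} + 2655\right) + 230 = \left(\frac{1}{34 + \left(-20 + 1 \frac{1}{-2 + 3}\right) \left(1 + 22\right)} + 2655\right) + 230 = \left(\frac{1}{34 + \left(-20 + 1 \cdot 1^{-1}\right) 23} + 2655\right) + 230 = \left(\frac{1}{34 + \left(-20 + 1 \cdot 1\right) 23} + 2655\right) + 230 = \left(\frac{1}{34 + \left(-20 + 1\right) 23} + 2655\right) + 230 = \left(\frac{1}{34 - 437} + 2655\right) + 230 = \left(\frac{1}{-403} + 2655\right) + 230 = \left(- \frac{1}{403} + 2655\right) + 230 = \frac{1069964}{403} + 230 = \frac{1162654}{403}$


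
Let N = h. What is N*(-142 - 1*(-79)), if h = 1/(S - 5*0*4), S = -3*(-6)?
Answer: -7/2 ≈ -3.5000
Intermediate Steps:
S = 18
h = 1/18 (h = 1/(18 - 5*0*4) = 1/(18 + 0*4) = 1/(18 + 0) = 1/18 ≈ 0.055556)
N = 1/18 ≈ 0.055556
N*(-142 - 1*(-79)) = (-142 - 1*(-79))/18 = (-142 + 79)/18 = (1/18)*(-63) = -7/2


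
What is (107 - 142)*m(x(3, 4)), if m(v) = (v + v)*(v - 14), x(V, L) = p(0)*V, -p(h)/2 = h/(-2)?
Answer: 0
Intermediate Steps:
p(h) = h (p(h) = -2*h/(-2) = -2*h*(-1)/2 = -(-1)*h = h)
x(V, L) = 0 (x(V, L) = 0*V = 0)
m(v) = 2*v*(-14 + v) (m(v) = (2*v)*(-14 + v) = 2*v*(-14 + v))
(107 - 142)*m(x(3, 4)) = (107 - 142)*(2*0*(-14 + 0)) = -70*0*(-14) = -35*0 = 0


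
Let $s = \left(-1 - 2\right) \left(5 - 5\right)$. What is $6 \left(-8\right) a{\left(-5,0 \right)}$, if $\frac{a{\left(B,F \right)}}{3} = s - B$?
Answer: $-720$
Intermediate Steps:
$s = 0$ ($s = \left(-3\right) 0 = 0$)
$a{\left(B,F \right)} = - 3 B$ ($a{\left(B,F \right)} = 3 \left(0 - B\right) = 3 \left(- B\right) = - 3 B$)
$6 \left(-8\right) a{\left(-5,0 \right)} = 6 \left(-8\right) \left(\left(-3\right) \left(-5\right)\right) = \left(-48\right) 15 = -720$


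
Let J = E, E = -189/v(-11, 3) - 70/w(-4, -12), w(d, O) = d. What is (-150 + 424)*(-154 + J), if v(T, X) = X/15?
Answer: -296331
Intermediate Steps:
v(T, X) = X/15 (v(T, X) = X*(1/15) = X/15)
E = -1855/2 (E = -189/((1/15)*3) - 70/(-4) = -189/⅕ - 70*(-¼) = -189*5 + 35/2 = -945 + 35/2 = -1855/2 ≈ -927.50)
J = -1855/2 ≈ -927.50
(-150 + 424)*(-154 + J) = (-150 + 424)*(-154 - 1855/2) = 274*(-2163/2) = -296331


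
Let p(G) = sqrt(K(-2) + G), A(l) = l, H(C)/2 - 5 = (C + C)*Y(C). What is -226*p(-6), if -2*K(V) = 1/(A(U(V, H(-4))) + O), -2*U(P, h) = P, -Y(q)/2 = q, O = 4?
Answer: -113*I*sqrt(610)/5 ≈ -558.18*I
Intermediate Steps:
Y(q) = -2*q
H(C) = 10 - 8*C**2 (H(C) = 10 + 2*((C + C)*(-2*C)) = 10 + 2*((2*C)*(-2*C)) = 10 + 2*(-4*C**2) = 10 - 8*C**2)
U(P, h) = -P/2
K(V) = -1/(2*(4 - V/2)) (K(V) = -1/(2*(-V/2 + 4)) = -1/(2*(4 - V/2)))
p(G) = sqrt(-1/10 + G) (p(G) = sqrt(1/(-8 - 2) + G) = sqrt(1/(-10) + G) = sqrt(-1/10 + G))
-226*p(-6) = -113*sqrt(-10 + 100*(-6))/5 = -113*sqrt(-10 - 600)/5 = -113*sqrt(-610)/5 = -113*I*sqrt(610)/5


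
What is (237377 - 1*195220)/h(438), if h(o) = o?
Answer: 42157/438 ≈ 96.249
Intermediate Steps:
(237377 - 1*195220)/h(438) = (237377 - 1*195220)/438 = (237377 - 195220)*(1/438) = 42157*(1/438) = 42157/438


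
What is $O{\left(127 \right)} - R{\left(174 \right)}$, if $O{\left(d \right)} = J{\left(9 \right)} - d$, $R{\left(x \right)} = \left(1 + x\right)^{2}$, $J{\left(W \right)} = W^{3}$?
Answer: $-30023$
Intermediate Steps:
$O{\left(d \right)} = 729 - d$ ($O{\left(d \right)} = 9^{3} - d = 729 - d$)
$O{\left(127 \right)} - R{\left(174 \right)} = \left(729 - 127\right) - \left(1 + 174\right)^{2} = \left(729 - 127\right) - 175^{2} = 602 - 30625 = -30023$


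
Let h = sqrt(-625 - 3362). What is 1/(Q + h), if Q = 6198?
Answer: 2066/12806397 - I*sqrt(443)/12806397 ≈ 0.00016133 - 1.6435e-6*I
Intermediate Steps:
h = 3*I*sqrt(443) (h = sqrt(-3987) = 3*I*sqrt(443) ≈ 63.143*I)
1/(Q + h) = 1/(6198 + 3*I*sqrt(443))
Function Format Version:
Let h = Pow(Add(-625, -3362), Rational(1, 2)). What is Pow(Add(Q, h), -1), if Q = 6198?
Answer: Add(Rational(2066, 12806397), Mul(Rational(-1, 12806397), I, Pow(443, Rational(1, 2)))) ≈ Add(0.00016133, Mul(-1.6435e-6, I))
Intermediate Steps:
h = Mul(3, I, Pow(443, Rational(1, 2))) (h = Pow(-3987, Rational(1, 2)) = Mul(3, I, Pow(443, Rational(1, 2))) ≈ Mul(63.143, I))
Pow(Add(Q, h), -1) = Pow(Add(6198, Mul(3, I, Pow(443, Rational(1, 2)))), -1)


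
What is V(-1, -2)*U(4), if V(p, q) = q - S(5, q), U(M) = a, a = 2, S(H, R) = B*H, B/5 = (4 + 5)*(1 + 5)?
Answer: -2704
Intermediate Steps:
B = 270 (B = 5*((4 + 5)*(1 + 5)) = 5*(9*6) = 5*54 = 270)
S(H, R) = 270*H
U(M) = 2
V(p, q) = -1350 + q (V(p, q) = q - 270*5 = q - 1*1350 = q - 1350 = -1350 + q)
V(-1, -2)*U(4) = (-1350 - 2)*2 = -1352*2 = -2704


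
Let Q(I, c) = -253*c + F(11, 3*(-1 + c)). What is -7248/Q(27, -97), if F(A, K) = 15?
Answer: -1812/6139 ≈ -0.29516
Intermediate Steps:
Q(I, c) = 15 - 253*c (Q(I, c) = -253*c + 15 = 15 - 253*c)
-7248/Q(27, -97) = -7248/(15 - 253*(-97)) = -7248/(15 + 24541) = -7248/24556 = -7248*1/24556 = -1812/6139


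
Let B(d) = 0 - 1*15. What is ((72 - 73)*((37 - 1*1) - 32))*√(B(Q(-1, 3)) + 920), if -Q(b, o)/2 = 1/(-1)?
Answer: -4*√905 ≈ -120.33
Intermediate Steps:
Q(b, o) = 2 (Q(b, o) = -2/(-1) = -2*(-1) = 2)
B(d) = -15 (B(d) = 0 - 15 = -15)
((72 - 73)*((37 - 1*1) - 32))*√(B(Q(-1, 3)) + 920) = ((72 - 73)*((37 - 1*1) - 32))*√(-15 + 920) = (-((37 - 1) - 32))*√905 = (-(36 - 32))*√905 = (-1*4)*√905 = -4*√905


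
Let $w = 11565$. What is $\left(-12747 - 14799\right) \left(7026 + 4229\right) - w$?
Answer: $-310041795$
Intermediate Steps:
$\left(-12747 - 14799\right) \left(7026 + 4229\right) - w = \left(-12747 - 14799\right) \left(7026 + 4229\right) - 11565 = \left(-27546\right) 11255 - 11565 = -310030230 - 11565 = -310041795$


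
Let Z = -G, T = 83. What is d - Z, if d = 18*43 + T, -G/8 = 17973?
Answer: -142927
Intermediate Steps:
G = -143784 (G = -8*17973 = -143784)
d = 857 (d = 18*43 + 83 = 774 + 83 = 857)
Z = 143784 (Z = -1*(-143784) = 143784)
d - Z = 857 - 1*143784 = 857 - 143784 = -142927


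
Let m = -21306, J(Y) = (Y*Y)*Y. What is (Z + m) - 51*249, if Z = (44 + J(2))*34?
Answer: -32237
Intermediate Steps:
J(Y) = Y**3 (J(Y) = Y**2*Y = Y**3)
Z = 1768 (Z = (44 + 2**3)*34 = (44 + 8)*34 = 52*34 = 1768)
(Z + m) - 51*249 = (1768 - 21306) - 51*249 = -19538 - 12699 = -32237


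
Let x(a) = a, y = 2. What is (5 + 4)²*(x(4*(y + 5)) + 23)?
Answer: 4131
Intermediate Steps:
(5 + 4)²*(x(4*(y + 5)) + 23) = (5 + 4)²*(4*(2 + 5) + 23) = 9²*(4*7 + 23) = 81*(28 + 23) = 81*51 = 4131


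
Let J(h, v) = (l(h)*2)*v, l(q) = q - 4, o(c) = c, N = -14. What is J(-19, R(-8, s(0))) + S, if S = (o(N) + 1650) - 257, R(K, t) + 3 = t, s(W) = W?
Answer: 1517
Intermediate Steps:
R(K, t) = -3 + t
l(q) = -4 + q
J(h, v) = v*(-8 + 2*h) (J(h, v) = ((-4 + h)*2)*v = (-8 + 2*h)*v = v*(-8 + 2*h))
S = 1379 (S = (-14 + 1650) - 257 = 1636 - 257 = 1379)
J(-19, R(-8, s(0))) + S = 2*(-3 + 0)*(-4 - 19) + 1379 = 2*(-3)*(-23) + 1379 = 138 + 1379 = 1517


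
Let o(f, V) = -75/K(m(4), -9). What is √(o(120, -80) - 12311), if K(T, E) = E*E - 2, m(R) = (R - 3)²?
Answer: 2*I*√19209719/79 ≈ 110.96*I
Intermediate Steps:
m(R) = (-3 + R)²
K(T, E) = -2 + E² (K(T, E) = E² - 2 = -2 + E²)
o(f, V) = -75/79 (o(f, V) = -75/(-2 + (-9)²) = -75/(-2 + 81) = -75/79)
√(o(120, -80) - 12311) = √(-75/79 - 12311) = √(-972644/79) = 2*I*√19209719/79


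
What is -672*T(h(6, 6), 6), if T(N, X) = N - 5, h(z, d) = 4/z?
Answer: 2912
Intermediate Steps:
T(N, X) = -5 + N
-672*T(h(6, 6), 6) = -672*(-5 + 4/6) = -672*(-5 + 4*(1/6)) = -672*(-5 + 2/3) = -672*(-13/3) = 2912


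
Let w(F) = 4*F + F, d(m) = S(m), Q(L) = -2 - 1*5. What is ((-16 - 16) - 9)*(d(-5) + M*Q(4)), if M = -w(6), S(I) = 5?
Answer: -8815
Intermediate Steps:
Q(L) = -7 (Q(L) = -2 - 5 = -7)
d(m) = 5
w(F) = 5*F
M = -30 (M = -5*6 = -1*30 = -30)
((-16 - 16) - 9)*(d(-5) + M*Q(4)) = ((-16 - 16) - 9)*(5 - 30*(-7)) = (-32 - 9)*(5 + 210) = -41*215 = -8815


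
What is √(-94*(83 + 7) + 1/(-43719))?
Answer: I*√16170029173779/43719 ≈ 91.978*I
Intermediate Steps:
√(-94*(83 + 7) + 1/(-43719)) = √(-94*90 - 1/43719) = √(-8460 - 1/43719) = √(-369862741/43719) = I*√16170029173779/43719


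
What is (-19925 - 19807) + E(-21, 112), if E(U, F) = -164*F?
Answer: -58100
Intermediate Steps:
(-19925 - 19807) + E(-21, 112) = (-19925 - 19807) - 164*112 = -39732 - 18368 = -58100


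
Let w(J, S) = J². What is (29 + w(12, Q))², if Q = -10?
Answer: 29929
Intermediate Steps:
(29 + w(12, Q))² = (29 + 12²)² = (29 + 144)² = 173² = 29929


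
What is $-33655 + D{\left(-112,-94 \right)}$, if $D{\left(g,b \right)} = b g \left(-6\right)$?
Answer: $-96823$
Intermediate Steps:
$D{\left(g,b \right)} = - 6 b g$
$-33655 + D{\left(-112,-94 \right)} = -33655 - \left(-564\right) \left(-112\right) = -33655 - 63168 = -96823$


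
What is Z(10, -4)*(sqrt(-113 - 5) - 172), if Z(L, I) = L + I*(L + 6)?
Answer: 9288 - 54*I*sqrt(118) ≈ 9288.0 - 586.59*I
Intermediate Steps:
Z(L, I) = L + I*(6 + L)
Z(10, -4)*(sqrt(-113 - 5) - 172) = (10 + 6*(-4) - 4*10)*(sqrt(-113 - 5) - 172) = (10 - 24 - 40)*(sqrt(-118) - 172) = -54*(I*sqrt(118) - 172) = -54*(-172 + I*sqrt(118)) = 9288 - 54*I*sqrt(118)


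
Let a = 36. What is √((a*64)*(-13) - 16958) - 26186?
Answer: -26186 + I*√46910 ≈ -26186.0 + 216.59*I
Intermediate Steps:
√((a*64)*(-13) - 16958) - 26186 = √((36*64)*(-13) - 16958) - 26186 = √(2304*(-13) - 16958) - 26186 = √(-29952 - 16958) - 26186 = √(-46910) - 26186 = I*√46910 - 26186 = -26186 + I*√46910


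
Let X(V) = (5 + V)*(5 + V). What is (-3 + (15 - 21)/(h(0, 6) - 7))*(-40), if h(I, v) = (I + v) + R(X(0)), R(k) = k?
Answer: 130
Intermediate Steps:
X(V) = (5 + V)²
h(I, v) = 25 + I + v (h(I, v) = (I + v) + (5 + 0)² = (I + v) + 5² = (I + v) + 25 = 25 + I + v)
(-3 + (15 - 21)/(h(0, 6) - 7))*(-40) = (-3 + (15 - 21)/((25 + 0 + 6) - 7))*(-40) = (-3 - 6/(31 - 7))*(-40) = (-3 - 6/24)*(-40) = (-3 - 6*1/24)*(-40) = (-3 - ¼)*(-40) = -13/4*(-40) = 130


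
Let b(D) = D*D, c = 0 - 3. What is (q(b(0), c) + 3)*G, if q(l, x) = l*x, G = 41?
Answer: 123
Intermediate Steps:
c = -3
b(D) = D**2
(q(b(0), c) + 3)*G = (0**2*(-3) + 3)*41 = (0*(-3) + 3)*41 = (0 + 3)*41 = 3*41 = 123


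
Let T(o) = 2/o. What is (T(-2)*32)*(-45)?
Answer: 1440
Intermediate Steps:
(T(-2)*32)*(-45) = ((2/(-2))*32)*(-45) = ((2*(-1/2))*32)*(-45) = -1*32*(-45) = -32*(-45) = 1440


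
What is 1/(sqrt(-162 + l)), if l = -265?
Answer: -I*sqrt(427)/427 ≈ -0.048393*I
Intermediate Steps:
1/(sqrt(-162 + l)) = 1/(sqrt(-162 - 265)) = 1/(sqrt(-427)) = 1/(I*sqrt(427)) = -I*sqrt(427)/427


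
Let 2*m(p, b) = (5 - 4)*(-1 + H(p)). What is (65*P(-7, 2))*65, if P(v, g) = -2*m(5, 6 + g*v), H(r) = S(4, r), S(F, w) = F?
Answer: -12675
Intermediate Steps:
H(r) = 4
m(p, b) = 3/2 (m(p, b) = ((5 - 4)*(-1 + 4))/2 = (1*3)/2 = (1/2)*3 = 3/2)
P(v, g) = -3 (P(v, g) = -2*3/2 = -3)
(65*P(-7, 2))*65 = (65*(-3))*65 = -195*65 = -12675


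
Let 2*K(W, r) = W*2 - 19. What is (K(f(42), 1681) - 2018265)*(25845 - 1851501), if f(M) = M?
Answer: 3684598273020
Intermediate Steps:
K(W, r) = -19/2 + W (K(W, r) = (W*2 - 19)/2 = (2*W - 19)/2 = (-19 + 2*W)/2 = -19/2 + W)
(K(f(42), 1681) - 2018265)*(25845 - 1851501) = ((-19/2 + 42) - 2018265)*(25845 - 1851501) = (65/2 - 2018265)*(-1825656) = -4036465/2*(-1825656) = 3684598273020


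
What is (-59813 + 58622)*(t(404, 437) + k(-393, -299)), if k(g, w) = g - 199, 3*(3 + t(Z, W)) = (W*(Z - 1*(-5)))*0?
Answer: 708645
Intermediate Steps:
t(Z, W) = -3 (t(Z, W) = -3 + ((W*(Z - 1*(-5)))*0)/3 = -3 + ((W*(Z + 5))*0)/3 = -3 + ((W*(5 + Z))*0)/3 = -3 + (⅓)*0 = -3 + 0 = -3)
k(g, w) = -199 + g
(-59813 + 58622)*(t(404, 437) + k(-393, -299)) = (-59813 + 58622)*(-3 + (-199 - 393)) = -1191*(-3 - 592) = -1191*(-595) = 708645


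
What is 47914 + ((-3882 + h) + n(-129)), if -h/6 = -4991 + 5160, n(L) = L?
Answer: 42889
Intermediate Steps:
h = -1014 (h = -6*(-4991 + 5160) = -6*169 = -1014)
47914 + ((-3882 + h) + n(-129)) = 47914 + ((-3882 - 1014) - 129) = 47914 + (-4896 - 129) = 47914 - 5025 = 42889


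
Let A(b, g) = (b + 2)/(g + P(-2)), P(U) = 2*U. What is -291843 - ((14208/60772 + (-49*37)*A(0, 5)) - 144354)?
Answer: -2185714111/15193 ≈ -1.4386e+5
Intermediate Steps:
A(b, g) = (2 + b)/(-4 + g) (A(b, g) = (b + 2)/(g + 2*(-2)) = (2 + b)/(g - 4) = (2 + b)/(-4 + g))
-291843 - ((14208/60772 + (-49*37)*A(0, 5)) - 144354) = -291843 - ((14208/60772 + (-49*37)*((2 + 0)/(-4 + 5))) - 144354) = -291843 - ((14208*(1/60772) - 1813*2/1) - 144354) = -291843 - ((3552/15193 - 1813*2) - 144354) = -291843 - ((3552/15193 - 3626) - 144354) = -291843 - (-55086266/15193 - 144354) = -291843 - 1*(-2248256588/15193) = -291843 + 2248256588/15193 = -2185714111/15193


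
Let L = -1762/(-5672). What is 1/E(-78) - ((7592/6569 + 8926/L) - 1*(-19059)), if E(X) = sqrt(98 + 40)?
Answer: -276595188987/5787289 + sqrt(138)/138 ≈ -47794.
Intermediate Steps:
L = 881/2836 (L = -1762*(-1/5672) = 881/2836 ≈ 0.31065)
E(X) = sqrt(138)
1/E(-78) - ((7592/6569 + 8926/L) - 1*(-19059)) = 1/(sqrt(138)) - ((7592/6569 + 8926/(881/2836)) - 1*(-19059)) = sqrt(138)/138 - ((7592*(1/6569) + 8926*(2836/881)) + 19059) = sqrt(138)/138 - ((7592/6569 + 25314136/881) + 19059) = sqrt(138)/138 - (166295247936/5787289 + 19059) = sqrt(138)/138 - 1*276595188987/5787289 = sqrt(138)/138 - 276595188987/5787289 = -276595188987/5787289 + sqrt(138)/138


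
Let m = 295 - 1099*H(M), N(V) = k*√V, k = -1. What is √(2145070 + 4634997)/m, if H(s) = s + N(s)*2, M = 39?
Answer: -21283*√6780067/811723700 - 1099*√264422613/811723700 ≈ -0.090288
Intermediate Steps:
N(V) = -√V
H(s) = s - 2*√s (H(s) = s - √s*2 = s - 2*√s)
m = -42566 + 2198*√39 (m = 295 - 1099*(39 - 2*√39) = 295 + (-42861 + 2198*√39) = -42566 + 2198*√39 ≈ -28840.)
√(2145070 + 4634997)/m = √(2145070 + 4634997)/(-42566 + 2198*√39) = √6780067/(-42566 + 2198*√39)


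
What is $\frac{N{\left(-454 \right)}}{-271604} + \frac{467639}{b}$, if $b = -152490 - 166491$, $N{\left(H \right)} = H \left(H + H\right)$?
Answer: $- \frac{64626699637}{21659128881} \approx -2.9838$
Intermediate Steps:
$N{\left(H \right)} = 2 H^{2}$ ($N{\left(H \right)} = H 2 H = 2 H^{2}$)
$b = -318981$
$\frac{N{\left(-454 \right)}}{-271604} + \frac{467639}{b} = \frac{2 \left(-454\right)^{2}}{-271604} + \frac{467639}{-318981} = 2 \cdot 206116 \left(- \frac{1}{271604}\right) + 467639 \left(- \frac{1}{318981}\right) = 412232 \left(- \frac{1}{271604}\right) - \frac{467639}{318981} = - \frac{103058}{67901} - \frac{467639}{318981} = - \frac{64626699637}{21659128881}$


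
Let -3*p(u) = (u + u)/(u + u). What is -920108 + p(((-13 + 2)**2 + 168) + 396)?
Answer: -2760325/3 ≈ -9.2011e+5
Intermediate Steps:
p(u) = -1/3 (p(u) = -(u + u)/(3*(u + u)) = -2*u/(3*(2*u)) = -2*u*1/(2*u)/3 = -1/3*1 = -1/3)
-920108 + p(((-13 + 2)**2 + 168) + 396) = -920108 - 1/3 = -2760325/3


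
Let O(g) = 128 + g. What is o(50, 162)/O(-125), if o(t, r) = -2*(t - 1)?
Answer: -98/3 ≈ -32.667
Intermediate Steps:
o(t, r) = 2 - 2*t (o(t, r) = -2*(-1 + t) = 2 - 2*t)
o(50, 162)/O(-125) = (2 - 2*50)/(128 - 125) = (2 - 100)/3 = -98*1/3 = -98/3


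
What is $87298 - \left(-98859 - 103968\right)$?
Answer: $290125$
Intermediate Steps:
$87298 - \left(-98859 - 103968\right) = 87298 - -202827 = 87298 + 202827 = 290125$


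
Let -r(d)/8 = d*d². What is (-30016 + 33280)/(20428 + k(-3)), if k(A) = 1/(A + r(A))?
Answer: 695232/4351165 ≈ 0.15978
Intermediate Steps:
r(d) = -8*d³ (r(d) = -8*d*d² = -8*d³)
k(A) = 1/(A - 8*A³)
(-30016 + 33280)/(20428 + k(-3)) = (-30016 + 33280)/(20428 - 1/(-1*(-3) + 8*(-3)³)) = 3264/(20428 - 1/(3 + 8*(-27))) = 3264/(20428 - 1/(3 - 216)) = 3264/(20428 - 1/(-213)) = 3264/(20428 - 1*(-1/213)) = 3264/(20428 + 1/213) = 3264/(4351165/213) = 3264*(213/4351165) = 695232/4351165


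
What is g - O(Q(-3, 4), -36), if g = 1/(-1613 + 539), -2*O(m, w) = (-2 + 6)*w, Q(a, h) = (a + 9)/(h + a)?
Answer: -77329/1074 ≈ -72.001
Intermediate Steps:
Q(a, h) = (9 + a)/(a + h)
O(m, w) = -2*w (O(m, w) = -(-2 + 6)*w/2 = -2*w)
g = -1/1074 (g = 1/(-1074) = -1/1074 ≈ -0.00093110)
g - O(Q(-3, 4), -36) = -1/1074 - (-2)*(-36) = -1/1074 - 1*72 = -1/1074 - 72 = -77329/1074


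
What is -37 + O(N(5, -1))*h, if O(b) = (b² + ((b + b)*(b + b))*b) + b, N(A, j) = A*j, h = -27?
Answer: 12923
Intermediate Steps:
O(b) = b + b² + 4*b³ (O(b) = (b² + ((2*b)*(2*b))*b) + b = (b² + (4*b²)*b) + b = (b² + 4*b³) + b = b + b² + 4*b³)
-37 + O(N(5, -1))*h = -37 + ((5*(-1))*(1 + 5*(-1) + 4*(5*(-1))²))*(-27) = -37 - 5*(1 - 5 + 4*(-5)²)*(-27) = -37 - 5*(1 - 5 + 4*25)*(-27) = -37 - 5*(1 - 5 + 100)*(-27) = -37 - 5*96*(-27) = -37 - 480*(-27) = -37 + 12960 = 12923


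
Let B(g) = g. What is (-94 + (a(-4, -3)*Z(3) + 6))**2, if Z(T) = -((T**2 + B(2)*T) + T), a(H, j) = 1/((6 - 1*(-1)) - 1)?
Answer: 8281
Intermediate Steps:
a(H, j) = 1/6 (a(H, j) = 1/((6 + 1) - 1) = 1/(7 - 1) = 1/6)
Z(T) = -T**2 - 3*T (Z(T) = -((T**2 + 2*T) + T) = -(T**2 + 3*T) = -T**2 - 3*T)
(-94 + (a(-4, -3)*Z(3) + 6))**2 = (-94 + ((-1*3*(3 + 3))/6 + 6))**2 = (-94 + ((-1*3*6)/6 + 6))**2 = (-94 + ((1/6)*(-18) + 6))**2 = (-94 + (-3 + 6))**2 = (-94 + 3)**2 = (-91)**2 = 8281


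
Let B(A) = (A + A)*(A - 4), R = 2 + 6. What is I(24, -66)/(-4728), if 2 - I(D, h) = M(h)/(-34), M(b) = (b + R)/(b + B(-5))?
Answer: -787/1929024 ≈ -0.00040798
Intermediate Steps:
R = 8
B(A) = 2*A*(-4 + A) (B(A) = (2*A)*(-4 + A) = 2*A*(-4 + A))
M(b) = (8 + b)/(90 + b) (M(b) = (b + 8)/(b + 2*(-5)*(-4 - 5)) = (8 + b)/(b + 2*(-5)*(-9)) = (8 + b)/(b + 90) = (8 + b)/(90 + b))
I(D, h) = 2 + (8 + h)/(34*(90 + h)) (I(D, h) = 2 - (8 + h)/(90 + h)/(-34) = 2 - (8 + h)/(90 + h)*(-1)/34 = 2 - (-1)*(8 + h)/(34*(90 + h)) = 2 + (8 + h)/(34*(90 + h)))
I(24, -66)/(-4728) = ((6128 + 69*(-66))/(34*(90 - 66)))/(-4728) = ((1/34)*(6128 - 4554)/24)*(-1/4728) = ((1/34)*(1/24)*1574)*(-1/4728) = (787/408)*(-1/4728) = -787/1929024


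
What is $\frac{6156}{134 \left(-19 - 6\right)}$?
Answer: $- \frac{3078}{1675} \approx -1.8376$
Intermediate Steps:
$\frac{6156}{134 \left(-19 - 6\right)} = \frac{6156}{134 \left(-25\right)} = \frac{6156}{-3350} = 6156 \left(- \frac{1}{3350}\right) = - \frac{3078}{1675}$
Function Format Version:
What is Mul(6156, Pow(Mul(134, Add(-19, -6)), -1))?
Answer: Rational(-3078, 1675) ≈ -1.8376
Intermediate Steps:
Mul(6156, Pow(Mul(134, Add(-19, -6)), -1)) = Mul(6156, Pow(Mul(134, -25), -1)) = Mul(6156, Pow(-3350, -1)) = Mul(6156, Rational(-1, 3350)) = Rational(-3078, 1675)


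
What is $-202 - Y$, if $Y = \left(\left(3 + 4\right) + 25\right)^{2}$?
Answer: $-1226$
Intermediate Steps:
$Y = 1024$ ($Y = \left(7 + 25\right)^{2} = 32^{2} = 1024$)
$-202 - Y = -202 - 1024 = -1226$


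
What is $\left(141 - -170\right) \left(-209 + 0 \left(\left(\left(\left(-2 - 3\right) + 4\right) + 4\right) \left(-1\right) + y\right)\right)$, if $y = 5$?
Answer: $-64999$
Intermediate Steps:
$\left(141 - -170\right) \left(-209 + 0 \left(\left(\left(\left(-2 - 3\right) + 4\right) + 4\right) \left(-1\right) + y\right)\right) = \left(141 - -170\right) \left(-209 + 0 \left(\left(\left(\left(-2 - 3\right) + 4\right) + 4\right) \left(-1\right) + 5\right)\right) = \left(141 + 170\right) \left(-209 + 0 \left(\left(\left(-5 + 4\right) + 4\right) \left(-1\right) + 5\right)\right) = 311 \left(-209 + 0 \left(\left(-1 + 4\right) \left(-1\right) + 5\right)\right) = 311 \left(-209 + 0 \left(3 \left(-1\right) + 5\right)\right) = 311 \left(-209 + 0 \left(-3 + 5\right)\right) = 311 \left(-209 + 0 \cdot 2\right) = 311 \left(-209 + 0\right) = 311 \left(-209\right) = -64999$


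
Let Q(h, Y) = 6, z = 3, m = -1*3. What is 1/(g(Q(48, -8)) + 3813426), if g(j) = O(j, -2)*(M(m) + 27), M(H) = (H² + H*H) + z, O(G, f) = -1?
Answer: 1/3813378 ≈ 2.6223e-7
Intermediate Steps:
m = -3
M(H) = 3 + 2*H² (M(H) = (H² + H*H) + 3 = (H² + H²) + 3 = 2*H² + 3 = 3 + 2*H²)
g(j) = -48 (g(j) = -((3 + 2*(-3)²) + 27) = -((3 + 2*9) + 27) = -((3 + 18) + 27) = -(21 + 27) = -1*48 = -48)
1/(g(Q(48, -8)) + 3813426) = 1/(-48 + 3813426) = 1/3813378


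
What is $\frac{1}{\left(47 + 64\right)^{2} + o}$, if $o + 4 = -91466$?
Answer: $- \frac{1}{79149} \approx -1.2634 \cdot 10^{-5}$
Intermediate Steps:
$o = -91470$ ($o = -4 - 91466 = -91470$)
$\frac{1}{\left(47 + 64\right)^{2} + o} = \frac{1}{\left(47 + 64\right)^{2} - 91470} = \frac{1}{111^{2} - 91470} = \frac{1}{12321 - 91470} = \frac{1}{-79149} = - \frac{1}{79149}$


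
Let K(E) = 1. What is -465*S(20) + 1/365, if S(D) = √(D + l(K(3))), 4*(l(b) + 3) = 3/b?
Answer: 1/365 - 465*√71/2 ≈ -1959.1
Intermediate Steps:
l(b) = -3 + 3/(4*b) (l(b) = -3 + (3/b)/4 = -3 + 3/(4*b))
S(D) = √(-9/4 + D) (S(D) = √(D + (-3 + (¾)/1)) = √(D + (-3 + (¾)*1)) = √(D + (-3 + ¾)) = √(D - 9/4) = √(-9/4 + D))
-465*S(20) + 1/365 = -465*√(-9 + 4*20)/2 + 1/365 = -465*√(-9 + 80)/2 + 1/365 = -465*√71/2 + 1/365 = 1/365 - 465*√71/2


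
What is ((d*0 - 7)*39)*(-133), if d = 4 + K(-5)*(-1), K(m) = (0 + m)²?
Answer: 36309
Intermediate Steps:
K(m) = m²
d = -21 (d = 4 + (-5)²*(-1) = 4 + 25*(-1) = 4 - 25 = -21)
((d*0 - 7)*39)*(-133) = ((-21*0 - 7)*39)*(-133) = ((0 - 7)*39)*(-133) = -7*39*(-133) = -273*(-133) = 36309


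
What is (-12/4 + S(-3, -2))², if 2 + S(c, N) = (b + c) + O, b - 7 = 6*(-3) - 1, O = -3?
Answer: 529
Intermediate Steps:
b = -12 (b = 7 + (6*(-3) - 1) = 7 + (-18 - 1) = 7 - 19 = -12)
S(c, N) = -17 + c (S(c, N) = -2 + ((-12 + c) - 3) = -2 + (-15 + c) = -17 + c)
(-12/4 + S(-3, -2))² = (-12/4 + (-17 - 3))² = (-12*¼ - 20)² = (-3 - 20)² = (-23)² = 529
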